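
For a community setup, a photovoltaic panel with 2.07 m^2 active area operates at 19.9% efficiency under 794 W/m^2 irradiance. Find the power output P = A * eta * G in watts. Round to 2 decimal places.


Use the solar power formula P = A * eta * G.
Given: A = 2.07 m^2, eta = 0.199, G = 794 W/m^2
P = 2.07 * 0.199 * 794
P = 327.07 W

327.07


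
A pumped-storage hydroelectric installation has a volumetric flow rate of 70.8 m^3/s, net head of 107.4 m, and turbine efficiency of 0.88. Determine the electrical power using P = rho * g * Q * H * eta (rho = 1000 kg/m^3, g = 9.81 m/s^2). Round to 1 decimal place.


Apply the hydropower formula P = rho * g * Q * H * eta
rho * g = 1000 * 9.81 = 9810.0
P = 9810.0 * 70.8 * 107.4 * 0.88
P = 65643120.6 W

65643120.6


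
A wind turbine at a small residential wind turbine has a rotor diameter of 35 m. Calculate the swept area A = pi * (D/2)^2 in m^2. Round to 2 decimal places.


Compute the rotor radius:
  r = D / 2 = 35 / 2 = 17.5 m
Calculate swept area:
  A = pi * r^2 = pi * 17.5^2
  A = 962.11 m^2

962.11


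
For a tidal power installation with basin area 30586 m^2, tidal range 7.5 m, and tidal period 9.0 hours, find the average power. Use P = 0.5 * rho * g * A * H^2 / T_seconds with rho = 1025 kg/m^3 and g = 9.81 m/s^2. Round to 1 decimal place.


Convert period to seconds: T = 9.0 * 3600 = 32400.0 s
H^2 = 7.5^2 = 56.25
P = 0.5 * rho * g * A * H^2 / T
P = 0.5 * 1025 * 9.81 * 30586 * 56.25 / 32400.0
P = 266970.4 W

266970.4


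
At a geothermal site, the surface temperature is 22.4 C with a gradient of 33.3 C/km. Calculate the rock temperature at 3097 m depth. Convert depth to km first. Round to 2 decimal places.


Convert depth to km: 3097 / 1000 = 3.097 km
Temperature increase = gradient * depth_km = 33.3 * 3.097 = 103.13 C
Temperature at depth = T_surface + delta_T = 22.4 + 103.13
T = 125.53 C

125.53


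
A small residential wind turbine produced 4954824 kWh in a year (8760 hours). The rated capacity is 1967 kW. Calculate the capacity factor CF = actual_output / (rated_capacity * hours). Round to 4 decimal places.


Capacity factor = actual output / maximum possible output
Maximum possible = rated * hours = 1967 * 8760 = 17230920 kWh
CF = 4954824 / 17230920
CF = 0.2876

0.2876


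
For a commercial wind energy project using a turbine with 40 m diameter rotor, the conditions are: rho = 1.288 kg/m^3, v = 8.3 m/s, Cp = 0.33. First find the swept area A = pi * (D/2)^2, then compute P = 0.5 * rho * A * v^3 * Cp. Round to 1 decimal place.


Step 1 -- Compute swept area:
  A = pi * (D/2)^2 = pi * (40/2)^2 = 1256.64 m^2
Step 2 -- Apply wind power equation:
  P = 0.5 * rho * A * v^3 * Cp
  v^3 = 8.3^3 = 571.787
  P = 0.5 * 1.288 * 1256.64 * 571.787 * 0.33
  P = 152701.7 W

152701.7


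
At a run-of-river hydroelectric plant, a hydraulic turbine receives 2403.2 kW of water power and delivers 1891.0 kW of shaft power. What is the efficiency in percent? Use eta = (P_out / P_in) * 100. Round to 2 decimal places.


Turbine efficiency = (output power / input power) * 100
eta = (1891.0 / 2403.2) * 100
eta = 78.69%

78.69


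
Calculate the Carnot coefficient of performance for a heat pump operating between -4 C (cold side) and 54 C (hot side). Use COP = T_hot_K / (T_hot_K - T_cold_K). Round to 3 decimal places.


Convert to Kelvin:
  T_hot = 54 + 273.15 = 327.15 K
  T_cold = -4 + 273.15 = 269.15 K
Apply Carnot COP formula:
  COP = T_hot_K / (T_hot_K - T_cold_K) = 327.15 / 58.0
  COP = 5.641

5.641


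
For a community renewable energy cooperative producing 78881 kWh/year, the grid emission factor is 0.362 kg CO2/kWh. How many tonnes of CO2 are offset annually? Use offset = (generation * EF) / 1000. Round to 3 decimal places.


CO2 offset in kg = generation * emission_factor
CO2 offset = 78881 * 0.362 = 28554.92 kg
Convert to tonnes:
  CO2 offset = 28554.92 / 1000 = 28.555 tonnes

28.555


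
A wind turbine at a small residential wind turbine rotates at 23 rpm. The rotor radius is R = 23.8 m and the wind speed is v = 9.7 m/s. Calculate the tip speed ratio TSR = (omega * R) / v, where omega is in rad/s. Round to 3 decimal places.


Convert rotational speed to rad/s:
  omega = 23 * 2 * pi / 60 = 2.4086 rad/s
Compute tip speed:
  v_tip = omega * R = 2.4086 * 23.8 = 57.324 m/s
Tip speed ratio:
  TSR = v_tip / v_wind = 57.324 / 9.7 = 5.910

5.910


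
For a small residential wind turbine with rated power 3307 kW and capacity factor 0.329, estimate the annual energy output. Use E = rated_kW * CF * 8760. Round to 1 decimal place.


Annual energy = rated_kW * capacity_factor * hours_per_year
Given: P_rated = 3307 kW, CF = 0.329, hours = 8760
E = 3307 * 0.329 * 8760
E = 9530906.3 kWh

9530906.3


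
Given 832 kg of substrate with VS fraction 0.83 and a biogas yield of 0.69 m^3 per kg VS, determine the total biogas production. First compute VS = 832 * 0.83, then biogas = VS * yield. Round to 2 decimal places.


Compute volatile solids:
  VS = mass * VS_fraction = 832 * 0.83 = 690.56 kg
Calculate biogas volume:
  Biogas = VS * specific_yield = 690.56 * 0.69
  Biogas = 476.49 m^3

476.49


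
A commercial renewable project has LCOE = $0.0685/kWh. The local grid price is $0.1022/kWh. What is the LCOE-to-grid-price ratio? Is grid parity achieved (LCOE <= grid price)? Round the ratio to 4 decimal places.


Compare LCOE to grid price:
  LCOE = $0.0685/kWh, Grid price = $0.1022/kWh
  Ratio = LCOE / grid_price = 0.0685 / 0.1022 = 0.6703
  Grid parity achieved (ratio <= 1)? yes

0.6703


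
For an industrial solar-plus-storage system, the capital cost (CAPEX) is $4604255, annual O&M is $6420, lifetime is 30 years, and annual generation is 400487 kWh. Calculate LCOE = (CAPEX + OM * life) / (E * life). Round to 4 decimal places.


Total cost = CAPEX + OM * lifetime = 4604255 + 6420 * 30 = 4604255 + 192600 = 4796855
Total generation = annual * lifetime = 400487 * 30 = 12014610 kWh
LCOE = 4796855 / 12014610
LCOE = 0.3993 $/kWh

0.3993


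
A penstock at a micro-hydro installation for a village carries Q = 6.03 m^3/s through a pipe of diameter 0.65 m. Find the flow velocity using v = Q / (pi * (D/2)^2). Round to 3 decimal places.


Compute pipe cross-sectional area:
  A = pi * (D/2)^2 = pi * (0.65/2)^2 = 0.3318 m^2
Calculate velocity:
  v = Q / A = 6.03 / 0.3318
  v = 18.172 m/s

18.172


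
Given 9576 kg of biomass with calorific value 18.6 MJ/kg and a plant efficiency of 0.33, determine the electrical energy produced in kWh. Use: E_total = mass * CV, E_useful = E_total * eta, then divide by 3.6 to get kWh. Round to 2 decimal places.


Total energy = mass * CV = 9576 * 18.6 = 178113.6 MJ
Useful energy = total * eta = 178113.6 * 0.33 = 58777.49 MJ
Convert to kWh: 58777.49 / 3.6
Useful energy = 16327.08 kWh

16327.08


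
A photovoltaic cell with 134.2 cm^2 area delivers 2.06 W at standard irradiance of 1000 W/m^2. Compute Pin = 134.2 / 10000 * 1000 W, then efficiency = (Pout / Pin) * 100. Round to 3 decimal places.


First compute the input power:
  Pin = area_cm2 / 10000 * G = 134.2 / 10000 * 1000 = 13.42 W
Then compute efficiency:
  Efficiency = (Pout / Pin) * 100 = (2.06 / 13.42) * 100
  Efficiency = 15.350%

15.350


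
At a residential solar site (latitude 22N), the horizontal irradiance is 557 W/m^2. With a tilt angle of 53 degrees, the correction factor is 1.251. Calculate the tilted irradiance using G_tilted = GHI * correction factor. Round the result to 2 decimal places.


Identify the given values:
  GHI = 557 W/m^2, tilt correction factor = 1.251
Apply the formula G_tilted = GHI * factor:
  G_tilted = 557 * 1.251
  G_tilted = 696.81 W/m^2

696.81


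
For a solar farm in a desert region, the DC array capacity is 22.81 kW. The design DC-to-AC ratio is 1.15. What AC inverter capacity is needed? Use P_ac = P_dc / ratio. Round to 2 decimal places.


The inverter AC capacity is determined by the DC/AC ratio.
Given: P_dc = 22.81 kW, DC/AC ratio = 1.15
P_ac = P_dc / ratio = 22.81 / 1.15
P_ac = 19.83 kW

19.83


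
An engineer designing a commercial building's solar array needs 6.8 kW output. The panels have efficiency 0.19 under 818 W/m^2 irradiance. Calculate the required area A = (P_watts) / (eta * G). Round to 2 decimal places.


Convert target power to watts: P = 6.8 * 1000 = 6800.0 W
Compute denominator: eta * G = 0.19 * 818 = 155.42
Required area A = P / (eta * G) = 6800.0 / 155.42
A = 43.75 m^2

43.75


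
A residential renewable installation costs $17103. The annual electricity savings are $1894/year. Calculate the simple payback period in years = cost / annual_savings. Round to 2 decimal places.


Simple payback period = initial cost / annual savings
Payback = 17103 / 1894
Payback = 9.03 years

9.03


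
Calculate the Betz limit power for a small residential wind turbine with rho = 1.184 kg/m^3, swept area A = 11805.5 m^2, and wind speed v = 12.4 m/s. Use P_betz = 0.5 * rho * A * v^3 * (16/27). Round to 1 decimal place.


The Betz coefficient Cp_max = 16/27 = 0.5926
v^3 = 12.4^3 = 1906.624
P_betz = 0.5 * rho * A * v^3 * Cp_max
P_betz = 0.5 * 1.184 * 11805.5 * 1906.624 * 0.5926
P_betz = 7896367.8 W

7896367.8


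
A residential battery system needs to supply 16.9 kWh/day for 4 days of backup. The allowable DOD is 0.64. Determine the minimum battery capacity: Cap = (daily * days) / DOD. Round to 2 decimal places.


Total energy needed = daily * days = 16.9 * 4 = 67.6 kWh
Account for depth of discharge:
  Cap = total_energy / DOD = 67.6 / 0.64
  Cap = 105.63 kWh

105.63


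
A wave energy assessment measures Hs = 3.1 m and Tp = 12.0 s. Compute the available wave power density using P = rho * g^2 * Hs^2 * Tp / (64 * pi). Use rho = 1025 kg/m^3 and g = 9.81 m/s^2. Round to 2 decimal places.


Apply wave power formula:
  g^2 = 9.81^2 = 96.2361
  Hs^2 = 3.1^2 = 9.61
  Numerator = rho * g^2 * Hs^2 * Tp = 1025 * 96.2361 * 9.61 * 12.0 = 11375395.73
  Denominator = 64 * pi = 201.0619
  P = 11375395.73 / 201.0619 = 56576.58 W/m

56576.58


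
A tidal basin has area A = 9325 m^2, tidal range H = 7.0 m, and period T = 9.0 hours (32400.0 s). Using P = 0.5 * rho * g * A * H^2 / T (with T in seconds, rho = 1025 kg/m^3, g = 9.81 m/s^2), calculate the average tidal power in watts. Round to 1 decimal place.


Convert period to seconds: T = 9.0 * 3600 = 32400.0 s
H^2 = 7.0^2 = 49.0
P = 0.5 * rho * g * A * H^2 / T
P = 0.5 * 1025 * 9.81 * 9325 * 49.0 / 32400.0
P = 70902.7 W

70902.7


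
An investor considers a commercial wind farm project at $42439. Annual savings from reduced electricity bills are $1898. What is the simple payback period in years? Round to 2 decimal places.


Simple payback period = initial cost / annual savings
Payback = 42439 / 1898
Payback = 22.36 years

22.36


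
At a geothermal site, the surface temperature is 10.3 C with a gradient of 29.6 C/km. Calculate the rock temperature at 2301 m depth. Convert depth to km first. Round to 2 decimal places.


Convert depth to km: 2301 / 1000 = 2.301 km
Temperature increase = gradient * depth_km = 29.6 * 2.301 = 68.11 C
Temperature at depth = T_surface + delta_T = 10.3 + 68.11
T = 78.41 C

78.41


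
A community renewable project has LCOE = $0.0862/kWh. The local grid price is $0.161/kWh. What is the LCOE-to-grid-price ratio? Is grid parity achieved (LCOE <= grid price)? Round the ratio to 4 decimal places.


Compare LCOE to grid price:
  LCOE = $0.0862/kWh, Grid price = $0.161/kWh
  Ratio = LCOE / grid_price = 0.0862 / 0.161 = 0.5354
  Grid parity achieved (ratio <= 1)? yes

0.5354


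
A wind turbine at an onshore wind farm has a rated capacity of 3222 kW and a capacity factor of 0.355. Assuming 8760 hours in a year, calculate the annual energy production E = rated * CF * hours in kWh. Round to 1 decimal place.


Annual energy = rated_kW * capacity_factor * hours_per_year
Given: P_rated = 3222 kW, CF = 0.355, hours = 8760
E = 3222 * 0.355 * 8760
E = 10019775.6 kWh

10019775.6


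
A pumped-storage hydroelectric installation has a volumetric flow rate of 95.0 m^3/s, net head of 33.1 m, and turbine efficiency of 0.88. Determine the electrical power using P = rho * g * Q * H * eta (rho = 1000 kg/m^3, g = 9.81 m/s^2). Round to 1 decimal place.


Apply the hydropower formula P = rho * g * Q * H * eta
rho * g = 1000 * 9.81 = 9810.0
P = 9810.0 * 95.0 * 33.1 * 0.88
P = 27145839.6 W

27145839.6


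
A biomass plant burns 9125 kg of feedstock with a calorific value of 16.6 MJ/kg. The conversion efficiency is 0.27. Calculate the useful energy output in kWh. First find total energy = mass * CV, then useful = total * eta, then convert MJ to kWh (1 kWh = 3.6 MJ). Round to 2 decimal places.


Total energy = mass * CV = 9125 * 16.6 = 151475.0 MJ
Useful energy = total * eta = 151475.0 * 0.27 = 40898.25 MJ
Convert to kWh: 40898.25 / 3.6
Useful energy = 11360.63 kWh

11360.63


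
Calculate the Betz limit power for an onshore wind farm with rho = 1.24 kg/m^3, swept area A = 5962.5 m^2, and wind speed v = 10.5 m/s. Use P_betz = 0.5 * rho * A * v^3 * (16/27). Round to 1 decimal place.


The Betz coefficient Cp_max = 16/27 = 0.5926
v^3 = 10.5^3 = 1157.625
P_betz = 0.5 * rho * A * v^3 * Cp_max
P_betz = 0.5 * 1.24 * 5962.5 * 1157.625 * 0.5926
P_betz = 2535970.5 W

2535970.5


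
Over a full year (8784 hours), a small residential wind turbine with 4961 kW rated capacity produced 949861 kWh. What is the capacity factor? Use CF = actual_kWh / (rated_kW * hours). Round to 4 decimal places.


Capacity factor = actual output / maximum possible output
Maximum possible = rated * hours = 4961 * 8784 = 43577424 kWh
CF = 949861 / 43577424
CF = 0.0218

0.0218


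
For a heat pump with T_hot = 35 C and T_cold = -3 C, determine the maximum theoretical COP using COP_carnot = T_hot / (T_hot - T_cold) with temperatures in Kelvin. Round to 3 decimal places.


Convert to Kelvin:
  T_hot = 35 + 273.15 = 308.15 K
  T_cold = -3 + 273.15 = 270.15 K
Apply Carnot COP formula:
  COP = T_hot_K / (T_hot_K - T_cold_K) = 308.15 / 38.0
  COP = 8.109

8.109


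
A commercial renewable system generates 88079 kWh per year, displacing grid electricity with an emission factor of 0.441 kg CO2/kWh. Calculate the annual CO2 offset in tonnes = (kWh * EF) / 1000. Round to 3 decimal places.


CO2 offset in kg = generation * emission_factor
CO2 offset = 88079 * 0.441 = 38842.84 kg
Convert to tonnes:
  CO2 offset = 38842.84 / 1000 = 38.843 tonnes

38.843


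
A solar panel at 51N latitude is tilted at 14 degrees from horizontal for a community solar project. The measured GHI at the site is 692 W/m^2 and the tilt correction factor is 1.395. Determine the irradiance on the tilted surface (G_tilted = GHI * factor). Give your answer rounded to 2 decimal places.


Identify the given values:
  GHI = 692 W/m^2, tilt correction factor = 1.395
Apply the formula G_tilted = GHI * factor:
  G_tilted = 692 * 1.395
  G_tilted = 965.34 W/m^2

965.34


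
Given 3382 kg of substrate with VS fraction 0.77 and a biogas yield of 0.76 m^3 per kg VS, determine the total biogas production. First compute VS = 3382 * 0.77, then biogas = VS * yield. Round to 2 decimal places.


Compute volatile solids:
  VS = mass * VS_fraction = 3382 * 0.77 = 2604.14 kg
Calculate biogas volume:
  Biogas = VS * specific_yield = 2604.14 * 0.76
  Biogas = 1979.15 m^3

1979.15


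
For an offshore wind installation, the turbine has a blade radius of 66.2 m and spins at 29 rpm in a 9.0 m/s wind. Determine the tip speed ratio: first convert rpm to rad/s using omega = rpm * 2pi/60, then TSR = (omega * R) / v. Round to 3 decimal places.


Convert rotational speed to rad/s:
  omega = 29 * 2 * pi / 60 = 3.0369 rad/s
Compute tip speed:
  v_tip = omega * R = 3.0369 * 66.2 = 201.041 m/s
Tip speed ratio:
  TSR = v_tip / v_wind = 201.041 / 9.0 = 22.338

22.338


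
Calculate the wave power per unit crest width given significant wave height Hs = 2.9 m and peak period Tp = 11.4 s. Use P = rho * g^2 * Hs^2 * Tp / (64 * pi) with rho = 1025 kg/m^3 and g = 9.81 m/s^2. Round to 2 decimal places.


Apply wave power formula:
  g^2 = 9.81^2 = 96.2361
  Hs^2 = 2.9^2 = 8.41
  Numerator = rho * g^2 * Hs^2 * Tp = 1025 * 96.2361 * 8.41 * 11.4 = 9457203.35
  Denominator = 64 * pi = 201.0619
  P = 9457203.35 / 201.0619 = 47036.27 W/m

47036.27


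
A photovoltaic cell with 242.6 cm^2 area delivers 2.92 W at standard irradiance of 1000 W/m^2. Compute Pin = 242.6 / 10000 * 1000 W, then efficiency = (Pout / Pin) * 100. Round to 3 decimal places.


First compute the input power:
  Pin = area_cm2 / 10000 * G = 242.6 / 10000 * 1000 = 24.26 W
Then compute efficiency:
  Efficiency = (Pout / Pin) * 100 = (2.92 / 24.26) * 100
  Efficiency = 12.036%

12.036


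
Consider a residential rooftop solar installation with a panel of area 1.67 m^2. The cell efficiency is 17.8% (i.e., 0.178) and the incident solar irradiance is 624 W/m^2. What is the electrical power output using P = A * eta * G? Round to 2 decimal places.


Use the solar power formula P = A * eta * G.
Given: A = 1.67 m^2, eta = 0.178, G = 624 W/m^2
P = 1.67 * 0.178 * 624
P = 185.49 W

185.49


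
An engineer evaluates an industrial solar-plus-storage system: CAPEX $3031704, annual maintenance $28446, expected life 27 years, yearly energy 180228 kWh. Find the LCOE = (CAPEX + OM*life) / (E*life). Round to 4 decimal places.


Total cost = CAPEX + OM * lifetime = 3031704 + 28446 * 27 = 3031704 + 768042 = 3799746
Total generation = annual * lifetime = 180228 * 27 = 4866156 kWh
LCOE = 3799746 / 4866156
LCOE = 0.7809 $/kWh

0.7809


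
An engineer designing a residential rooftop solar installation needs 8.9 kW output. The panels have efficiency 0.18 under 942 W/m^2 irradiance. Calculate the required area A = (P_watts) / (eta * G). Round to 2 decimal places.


Convert target power to watts: P = 8.9 * 1000 = 8900.0 W
Compute denominator: eta * G = 0.18 * 942 = 169.56
Required area A = P / (eta * G) = 8900.0 / 169.56
A = 52.49 m^2

52.49


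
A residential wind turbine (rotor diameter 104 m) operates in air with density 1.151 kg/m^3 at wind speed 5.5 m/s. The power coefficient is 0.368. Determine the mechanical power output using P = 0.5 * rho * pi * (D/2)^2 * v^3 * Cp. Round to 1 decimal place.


Step 1 -- Compute swept area:
  A = pi * (D/2)^2 = pi * (104/2)^2 = 8494.87 m^2
Step 2 -- Apply wind power equation:
  P = 0.5 * rho * A * v^3 * Cp
  v^3 = 5.5^3 = 166.375
  P = 0.5 * 1.151 * 8494.87 * 166.375 * 0.368
  P = 299321.4 W

299321.4


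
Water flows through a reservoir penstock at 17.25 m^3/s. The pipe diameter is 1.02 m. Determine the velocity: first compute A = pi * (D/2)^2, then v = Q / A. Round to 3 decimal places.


Compute pipe cross-sectional area:
  A = pi * (D/2)^2 = pi * (1.02/2)^2 = 0.8171 m^2
Calculate velocity:
  v = Q / A = 17.25 / 0.8171
  v = 21.111 m/s

21.111


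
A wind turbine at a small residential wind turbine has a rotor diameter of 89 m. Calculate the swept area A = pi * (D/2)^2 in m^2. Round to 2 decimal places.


Compute the rotor radius:
  r = D / 2 = 89 / 2 = 44.5 m
Calculate swept area:
  A = pi * r^2 = pi * 44.5^2
  A = 6221.14 m^2

6221.14


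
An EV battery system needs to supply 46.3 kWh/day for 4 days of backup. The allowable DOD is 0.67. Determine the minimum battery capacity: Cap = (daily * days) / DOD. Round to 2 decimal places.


Total energy needed = daily * days = 46.3 * 4 = 185.2 kWh
Account for depth of discharge:
  Cap = total_energy / DOD = 185.2 / 0.67
  Cap = 276.42 kWh

276.42


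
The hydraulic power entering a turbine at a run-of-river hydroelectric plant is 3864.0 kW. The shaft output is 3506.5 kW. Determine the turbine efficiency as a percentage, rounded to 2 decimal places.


Turbine efficiency = (output power / input power) * 100
eta = (3506.5 / 3864.0) * 100
eta = 90.75%

90.75


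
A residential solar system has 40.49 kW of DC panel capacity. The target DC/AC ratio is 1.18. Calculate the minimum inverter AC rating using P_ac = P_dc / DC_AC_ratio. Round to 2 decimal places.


The inverter AC capacity is determined by the DC/AC ratio.
Given: P_dc = 40.49 kW, DC/AC ratio = 1.18
P_ac = P_dc / ratio = 40.49 / 1.18
P_ac = 34.31 kW

34.31


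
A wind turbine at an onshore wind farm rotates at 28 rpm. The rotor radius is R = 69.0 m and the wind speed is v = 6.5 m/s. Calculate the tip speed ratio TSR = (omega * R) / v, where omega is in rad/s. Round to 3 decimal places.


Convert rotational speed to rad/s:
  omega = 28 * 2 * pi / 60 = 2.9322 rad/s
Compute tip speed:
  v_tip = omega * R = 2.9322 * 69.0 = 202.319 m/s
Tip speed ratio:
  TSR = v_tip / v_wind = 202.319 / 6.5 = 31.126

31.126


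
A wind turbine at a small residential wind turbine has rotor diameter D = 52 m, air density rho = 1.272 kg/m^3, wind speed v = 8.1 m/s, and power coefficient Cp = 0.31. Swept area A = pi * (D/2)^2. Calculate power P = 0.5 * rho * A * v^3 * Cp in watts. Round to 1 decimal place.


Step 1 -- Compute swept area:
  A = pi * (D/2)^2 = pi * (52/2)^2 = 2123.72 m^2
Step 2 -- Apply wind power equation:
  P = 0.5 * rho * A * v^3 * Cp
  v^3 = 8.1^3 = 531.441
  P = 0.5 * 1.272 * 2123.72 * 531.441 * 0.31
  P = 222520.7 W

222520.7


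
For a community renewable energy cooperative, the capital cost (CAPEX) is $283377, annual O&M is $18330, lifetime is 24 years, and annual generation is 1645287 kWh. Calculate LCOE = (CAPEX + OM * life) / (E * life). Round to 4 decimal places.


Total cost = CAPEX + OM * lifetime = 283377 + 18330 * 24 = 283377 + 439920 = 723297
Total generation = annual * lifetime = 1645287 * 24 = 39486888 kWh
LCOE = 723297 / 39486888
LCOE = 0.0183 $/kWh

0.0183


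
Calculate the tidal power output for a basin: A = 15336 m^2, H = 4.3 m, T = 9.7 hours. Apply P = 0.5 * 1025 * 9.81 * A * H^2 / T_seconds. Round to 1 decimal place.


Convert period to seconds: T = 9.7 * 3600 = 34920.0 s
H^2 = 4.3^2 = 18.49
P = 0.5 * rho * g * A * H^2 / T
P = 0.5 * 1025 * 9.81 * 15336 * 18.49 / 34920.0
P = 40826.1 W

40826.1


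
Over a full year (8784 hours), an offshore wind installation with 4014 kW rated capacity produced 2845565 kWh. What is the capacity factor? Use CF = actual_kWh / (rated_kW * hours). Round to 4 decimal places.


Capacity factor = actual output / maximum possible output
Maximum possible = rated * hours = 4014 * 8784 = 35258976 kWh
CF = 2845565 / 35258976
CF = 0.0807

0.0807


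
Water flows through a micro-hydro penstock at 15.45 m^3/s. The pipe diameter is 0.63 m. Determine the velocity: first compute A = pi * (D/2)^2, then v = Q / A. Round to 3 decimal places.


Compute pipe cross-sectional area:
  A = pi * (D/2)^2 = pi * (0.63/2)^2 = 0.3117 m^2
Calculate velocity:
  v = Q / A = 15.45 / 0.3117
  v = 49.563 m/s

49.563


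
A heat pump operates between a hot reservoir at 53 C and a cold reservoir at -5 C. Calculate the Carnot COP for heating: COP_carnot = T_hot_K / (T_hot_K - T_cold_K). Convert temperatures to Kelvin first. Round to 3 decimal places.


Convert to Kelvin:
  T_hot = 53 + 273.15 = 326.15 K
  T_cold = -5 + 273.15 = 268.15 K
Apply Carnot COP formula:
  COP = T_hot_K / (T_hot_K - T_cold_K) = 326.15 / 58.0
  COP = 5.623

5.623


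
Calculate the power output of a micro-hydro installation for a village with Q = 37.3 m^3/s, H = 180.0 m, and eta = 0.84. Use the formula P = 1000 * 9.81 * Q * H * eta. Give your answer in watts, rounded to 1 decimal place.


Apply the hydropower formula P = rho * g * Q * H * eta
rho * g = 1000 * 9.81 = 9810.0
P = 9810.0 * 37.3 * 180.0 * 0.84
P = 55326045.6 W

55326045.6


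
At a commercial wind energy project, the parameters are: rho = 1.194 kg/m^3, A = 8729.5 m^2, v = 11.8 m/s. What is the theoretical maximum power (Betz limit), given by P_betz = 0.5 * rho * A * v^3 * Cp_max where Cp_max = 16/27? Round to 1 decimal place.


The Betz coefficient Cp_max = 16/27 = 0.5926
v^3 = 11.8^3 = 1643.032
P_betz = 0.5 * rho * A * v^3 * Cp_max
P_betz = 0.5 * 1.194 * 8729.5 * 1643.032 * 0.5926
P_betz = 5074180.8 W

5074180.8


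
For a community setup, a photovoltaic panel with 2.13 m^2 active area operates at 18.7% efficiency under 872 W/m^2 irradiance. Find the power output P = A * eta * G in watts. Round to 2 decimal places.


Use the solar power formula P = A * eta * G.
Given: A = 2.13 m^2, eta = 0.187, G = 872 W/m^2
P = 2.13 * 0.187 * 872
P = 347.33 W

347.33


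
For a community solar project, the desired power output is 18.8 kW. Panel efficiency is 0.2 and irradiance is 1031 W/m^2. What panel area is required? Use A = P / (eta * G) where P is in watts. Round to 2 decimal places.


Convert target power to watts: P = 18.8 * 1000 = 18800.0 W
Compute denominator: eta * G = 0.2 * 1031 = 206.2
Required area A = P / (eta * G) = 18800.0 / 206.2
A = 91.17 m^2

91.17


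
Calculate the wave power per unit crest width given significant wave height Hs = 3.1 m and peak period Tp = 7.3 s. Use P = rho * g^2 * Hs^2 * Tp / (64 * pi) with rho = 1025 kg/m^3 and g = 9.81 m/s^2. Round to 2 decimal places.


Apply wave power formula:
  g^2 = 9.81^2 = 96.2361
  Hs^2 = 3.1^2 = 9.61
  Numerator = rho * g^2 * Hs^2 * Tp = 1025 * 96.2361 * 9.61 * 7.3 = 6920032.4
  Denominator = 64 * pi = 201.0619
  P = 6920032.4 / 201.0619 = 34417.42 W/m

34417.42


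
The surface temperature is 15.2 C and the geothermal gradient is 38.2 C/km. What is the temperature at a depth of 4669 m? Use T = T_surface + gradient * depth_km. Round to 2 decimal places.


Convert depth to km: 4669 / 1000 = 4.669 km
Temperature increase = gradient * depth_km = 38.2 * 4.669 = 178.36 C
Temperature at depth = T_surface + delta_T = 15.2 + 178.36
T = 193.56 C

193.56


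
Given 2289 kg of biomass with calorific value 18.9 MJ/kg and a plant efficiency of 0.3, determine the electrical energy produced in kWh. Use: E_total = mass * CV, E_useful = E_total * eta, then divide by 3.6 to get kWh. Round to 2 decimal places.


Total energy = mass * CV = 2289 * 18.9 = 43262.1 MJ
Useful energy = total * eta = 43262.1 * 0.3 = 12978.63 MJ
Convert to kWh: 12978.63 / 3.6
Useful energy = 3605.18 kWh

3605.18


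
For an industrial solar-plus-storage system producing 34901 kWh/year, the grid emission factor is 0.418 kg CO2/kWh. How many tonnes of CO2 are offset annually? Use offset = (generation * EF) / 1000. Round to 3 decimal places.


CO2 offset in kg = generation * emission_factor
CO2 offset = 34901 * 0.418 = 14588.62 kg
Convert to tonnes:
  CO2 offset = 14588.62 / 1000 = 14.589 tonnes

14.589


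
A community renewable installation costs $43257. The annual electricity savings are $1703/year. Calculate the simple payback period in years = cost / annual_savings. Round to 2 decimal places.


Simple payback period = initial cost / annual savings
Payback = 43257 / 1703
Payback = 25.40 years

25.40


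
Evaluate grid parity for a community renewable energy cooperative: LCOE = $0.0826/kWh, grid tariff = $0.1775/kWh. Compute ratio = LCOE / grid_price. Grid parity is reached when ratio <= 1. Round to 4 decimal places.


Compare LCOE to grid price:
  LCOE = $0.0826/kWh, Grid price = $0.1775/kWh
  Ratio = LCOE / grid_price = 0.0826 / 0.1775 = 0.4654
  Grid parity achieved (ratio <= 1)? yes

0.4654


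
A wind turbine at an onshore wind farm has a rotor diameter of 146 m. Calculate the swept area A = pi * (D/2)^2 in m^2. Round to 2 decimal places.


Compute the rotor radius:
  r = D / 2 = 146 / 2 = 73.0 m
Calculate swept area:
  A = pi * r^2 = pi * 73.0^2
  A = 16741.55 m^2

16741.55


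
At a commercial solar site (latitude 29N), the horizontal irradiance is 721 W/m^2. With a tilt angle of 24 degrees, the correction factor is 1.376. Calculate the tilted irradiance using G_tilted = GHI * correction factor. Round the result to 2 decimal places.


Identify the given values:
  GHI = 721 W/m^2, tilt correction factor = 1.376
Apply the formula G_tilted = GHI * factor:
  G_tilted = 721 * 1.376
  G_tilted = 992.10 W/m^2

992.10


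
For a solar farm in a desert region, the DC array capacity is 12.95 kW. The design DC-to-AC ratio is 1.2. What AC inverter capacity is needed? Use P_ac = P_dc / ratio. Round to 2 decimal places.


The inverter AC capacity is determined by the DC/AC ratio.
Given: P_dc = 12.95 kW, DC/AC ratio = 1.2
P_ac = P_dc / ratio = 12.95 / 1.2
P_ac = 10.79 kW

10.79


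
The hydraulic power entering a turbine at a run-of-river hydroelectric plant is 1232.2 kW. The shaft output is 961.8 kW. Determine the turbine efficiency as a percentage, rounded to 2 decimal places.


Turbine efficiency = (output power / input power) * 100
eta = (961.8 / 1232.2) * 100
eta = 78.06%

78.06


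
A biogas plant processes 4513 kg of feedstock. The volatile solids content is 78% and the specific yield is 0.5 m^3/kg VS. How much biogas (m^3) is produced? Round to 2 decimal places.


Compute volatile solids:
  VS = mass * VS_fraction = 4513 * 0.78 = 3520.14 kg
Calculate biogas volume:
  Biogas = VS * specific_yield = 3520.14 * 0.5
  Biogas = 1760.07 m^3

1760.07


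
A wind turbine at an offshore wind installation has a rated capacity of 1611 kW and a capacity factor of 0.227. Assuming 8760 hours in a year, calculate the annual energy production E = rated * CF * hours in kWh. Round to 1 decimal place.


Annual energy = rated_kW * capacity_factor * hours_per_year
Given: P_rated = 1611 kW, CF = 0.227, hours = 8760
E = 1611 * 0.227 * 8760
E = 3203505.7 kWh

3203505.7


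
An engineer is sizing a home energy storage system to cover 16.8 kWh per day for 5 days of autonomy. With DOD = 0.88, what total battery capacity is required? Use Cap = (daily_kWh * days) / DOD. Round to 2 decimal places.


Total energy needed = daily * days = 16.8 * 5 = 84.0 kWh
Account for depth of discharge:
  Cap = total_energy / DOD = 84.0 / 0.88
  Cap = 95.45 kWh

95.45


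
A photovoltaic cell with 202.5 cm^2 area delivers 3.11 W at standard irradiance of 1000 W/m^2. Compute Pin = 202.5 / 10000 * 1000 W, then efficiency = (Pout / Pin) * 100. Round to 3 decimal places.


First compute the input power:
  Pin = area_cm2 / 10000 * G = 202.5 / 10000 * 1000 = 20.25 W
Then compute efficiency:
  Efficiency = (Pout / Pin) * 100 = (3.11 / 20.25) * 100
  Efficiency = 15.358%

15.358


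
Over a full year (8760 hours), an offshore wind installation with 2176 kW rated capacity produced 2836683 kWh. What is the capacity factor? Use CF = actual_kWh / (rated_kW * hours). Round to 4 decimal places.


Capacity factor = actual output / maximum possible output
Maximum possible = rated * hours = 2176 * 8760 = 19061760 kWh
CF = 2836683 / 19061760
CF = 0.1488

0.1488


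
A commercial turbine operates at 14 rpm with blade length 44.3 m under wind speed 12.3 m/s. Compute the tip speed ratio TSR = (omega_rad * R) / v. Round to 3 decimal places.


Convert rotational speed to rad/s:
  omega = 14 * 2 * pi / 60 = 1.4661 rad/s
Compute tip speed:
  v_tip = omega * R = 1.4661 * 44.3 = 64.947 m/s
Tip speed ratio:
  TSR = v_tip / v_wind = 64.947 / 12.3 = 5.280

5.280


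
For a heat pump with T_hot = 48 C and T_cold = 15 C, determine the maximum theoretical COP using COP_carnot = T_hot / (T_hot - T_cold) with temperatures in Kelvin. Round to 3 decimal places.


Convert to Kelvin:
  T_hot = 48 + 273.15 = 321.15 K
  T_cold = 15 + 273.15 = 288.15 K
Apply Carnot COP formula:
  COP = T_hot_K / (T_hot_K - T_cold_K) = 321.15 / 33.0
  COP = 9.732

9.732


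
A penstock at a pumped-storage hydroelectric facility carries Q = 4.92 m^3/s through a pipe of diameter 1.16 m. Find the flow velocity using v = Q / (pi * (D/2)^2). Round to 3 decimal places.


Compute pipe cross-sectional area:
  A = pi * (D/2)^2 = pi * (1.16/2)^2 = 1.0568 m^2
Calculate velocity:
  v = Q / A = 4.92 / 1.0568
  v = 4.655 m/s

4.655


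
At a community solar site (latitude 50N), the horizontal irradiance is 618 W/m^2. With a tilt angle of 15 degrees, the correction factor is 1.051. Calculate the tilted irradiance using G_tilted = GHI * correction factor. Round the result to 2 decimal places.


Identify the given values:
  GHI = 618 W/m^2, tilt correction factor = 1.051
Apply the formula G_tilted = GHI * factor:
  G_tilted = 618 * 1.051
  G_tilted = 649.52 W/m^2

649.52


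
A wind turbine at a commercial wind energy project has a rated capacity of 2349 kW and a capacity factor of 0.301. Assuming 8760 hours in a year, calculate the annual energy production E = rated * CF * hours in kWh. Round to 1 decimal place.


Annual energy = rated_kW * capacity_factor * hours_per_year
Given: P_rated = 2349 kW, CF = 0.301, hours = 8760
E = 2349 * 0.301 * 8760
E = 6193749.2 kWh

6193749.2


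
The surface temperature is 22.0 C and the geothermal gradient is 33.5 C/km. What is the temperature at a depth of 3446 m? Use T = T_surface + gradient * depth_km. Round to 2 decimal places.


Convert depth to km: 3446 / 1000 = 3.446 km
Temperature increase = gradient * depth_km = 33.5 * 3.446 = 115.44 C
Temperature at depth = T_surface + delta_T = 22.0 + 115.44
T = 137.44 C

137.44


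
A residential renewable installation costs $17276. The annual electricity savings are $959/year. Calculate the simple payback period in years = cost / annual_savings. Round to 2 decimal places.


Simple payback period = initial cost / annual savings
Payback = 17276 / 959
Payback = 18.01 years

18.01


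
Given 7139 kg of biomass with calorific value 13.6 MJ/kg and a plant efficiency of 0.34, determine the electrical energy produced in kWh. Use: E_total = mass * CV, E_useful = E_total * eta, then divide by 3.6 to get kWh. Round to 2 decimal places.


Total energy = mass * CV = 7139 * 13.6 = 97090.4 MJ
Useful energy = total * eta = 97090.4 * 0.34 = 33010.74 MJ
Convert to kWh: 33010.74 / 3.6
Useful energy = 9169.65 kWh

9169.65


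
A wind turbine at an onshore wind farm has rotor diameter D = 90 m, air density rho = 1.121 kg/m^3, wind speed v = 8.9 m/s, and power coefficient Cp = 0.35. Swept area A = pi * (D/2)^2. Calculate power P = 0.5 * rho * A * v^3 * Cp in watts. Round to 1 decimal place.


Step 1 -- Compute swept area:
  A = pi * (D/2)^2 = pi * (90/2)^2 = 6361.73 m^2
Step 2 -- Apply wind power equation:
  P = 0.5 * rho * A * v^3 * Cp
  v^3 = 8.9^3 = 704.969
  P = 0.5 * 1.121 * 6361.73 * 704.969 * 0.35
  P = 879809.4 W

879809.4


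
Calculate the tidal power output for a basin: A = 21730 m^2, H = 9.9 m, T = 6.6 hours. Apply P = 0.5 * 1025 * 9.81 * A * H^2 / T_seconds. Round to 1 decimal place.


Convert period to seconds: T = 6.6 * 3600 = 23760.0 s
H^2 = 9.9^2 = 98.01
P = 0.5 * rho * g * A * H^2 / T
P = 0.5 * 1025 * 9.81 * 21730 * 98.01 / 23760.0
P = 450657.5 W

450657.5


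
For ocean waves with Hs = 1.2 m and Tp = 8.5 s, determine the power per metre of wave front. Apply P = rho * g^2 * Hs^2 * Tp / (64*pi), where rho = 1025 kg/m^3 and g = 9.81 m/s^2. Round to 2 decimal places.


Apply wave power formula:
  g^2 = 9.81^2 = 96.2361
  Hs^2 = 1.2^2 = 1.44
  Numerator = rho * g^2 * Hs^2 * Tp = 1025 * 96.2361 * 1.44 * 8.5 = 1207378.11
  Denominator = 64 * pi = 201.0619
  P = 1207378.11 / 201.0619 = 6005.01 W/m

6005.01


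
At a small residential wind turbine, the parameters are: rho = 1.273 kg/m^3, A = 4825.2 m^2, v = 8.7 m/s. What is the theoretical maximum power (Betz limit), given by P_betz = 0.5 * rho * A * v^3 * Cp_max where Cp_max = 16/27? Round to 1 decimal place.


The Betz coefficient Cp_max = 16/27 = 0.5926
v^3 = 8.7^3 = 658.503
P_betz = 0.5 * rho * A * v^3 * Cp_max
P_betz = 0.5 * 1.273 * 4825.2 * 658.503 * 0.5926
P_betz = 1198471.5 W

1198471.5


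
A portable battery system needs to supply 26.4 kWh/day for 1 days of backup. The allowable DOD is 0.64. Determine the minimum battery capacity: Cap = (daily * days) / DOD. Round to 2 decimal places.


Total energy needed = daily * days = 26.4 * 1 = 26.4 kWh
Account for depth of discharge:
  Cap = total_energy / DOD = 26.4 / 0.64
  Cap = 41.25 kWh

41.25


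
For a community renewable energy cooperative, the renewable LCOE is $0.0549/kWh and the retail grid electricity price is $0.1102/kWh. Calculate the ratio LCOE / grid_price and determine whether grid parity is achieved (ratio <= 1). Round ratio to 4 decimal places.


Compare LCOE to grid price:
  LCOE = $0.0549/kWh, Grid price = $0.1102/kWh
  Ratio = LCOE / grid_price = 0.0549 / 0.1102 = 0.4982
  Grid parity achieved (ratio <= 1)? yes

0.4982


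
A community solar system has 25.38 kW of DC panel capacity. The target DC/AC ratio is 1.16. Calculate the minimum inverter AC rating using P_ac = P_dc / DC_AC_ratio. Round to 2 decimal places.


The inverter AC capacity is determined by the DC/AC ratio.
Given: P_dc = 25.38 kW, DC/AC ratio = 1.16
P_ac = P_dc / ratio = 25.38 / 1.16
P_ac = 21.88 kW

21.88


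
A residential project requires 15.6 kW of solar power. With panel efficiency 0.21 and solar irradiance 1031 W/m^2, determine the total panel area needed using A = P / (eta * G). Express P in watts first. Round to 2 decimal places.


Convert target power to watts: P = 15.6 * 1000 = 15600.0 W
Compute denominator: eta * G = 0.21 * 1031 = 216.51
Required area A = P / (eta * G) = 15600.0 / 216.51
A = 72.05 m^2

72.05


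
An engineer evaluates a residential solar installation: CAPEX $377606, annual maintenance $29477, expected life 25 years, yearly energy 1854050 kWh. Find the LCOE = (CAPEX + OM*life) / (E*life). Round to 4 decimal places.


Total cost = CAPEX + OM * lifetime = 377606 + 29477 * 25 = 377606 + 736925 = 1114531
Total generation = annual * lifetime = 1854050 * 25 = 46351250 kWh
LCOE = 1114531 / 46351250
LCOE = 0.0240 $/kWh

0.0240


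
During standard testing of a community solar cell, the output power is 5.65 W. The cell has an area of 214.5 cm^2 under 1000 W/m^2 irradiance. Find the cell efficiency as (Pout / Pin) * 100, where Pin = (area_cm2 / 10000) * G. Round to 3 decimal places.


First compute the input power:
  Pin = area_cm2 / 10000 * G = 214.5 / 10000 * 1000 = 21.45 W
Then compute efficiency:
  Efficiency = (Pout / Pin) * 100 = (5.65 / 21.45) * 100
  Efficiency = 26.340%

26.340


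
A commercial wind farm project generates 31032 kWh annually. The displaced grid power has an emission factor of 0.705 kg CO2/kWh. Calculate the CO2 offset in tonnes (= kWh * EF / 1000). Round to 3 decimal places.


CO2 offset in kg = generation * emission_factor
CO2 offset = 31032 * 0.705 = 21877.56 kg
Convert to tonnes:
  CO2 offset = 21877.56 / 1000 = 21.878 tonnes

21.878


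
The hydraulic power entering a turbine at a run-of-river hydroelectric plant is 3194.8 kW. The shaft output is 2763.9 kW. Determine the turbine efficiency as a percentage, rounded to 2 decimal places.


Turbine efficiency = (output power / input power) * 100
eta = (2763.9 / 3194.8) * 100
eta = 86.51%

86.51


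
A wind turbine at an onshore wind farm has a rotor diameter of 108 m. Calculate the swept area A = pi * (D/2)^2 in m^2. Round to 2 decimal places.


Compute the rotor radius:
  r = D / 2 = 108 / 2 = 54.0 m
Calculate swept area:
  A = pi * r^2 = pi * 54.0^2
  A = 9160.88 m^2

9160.88


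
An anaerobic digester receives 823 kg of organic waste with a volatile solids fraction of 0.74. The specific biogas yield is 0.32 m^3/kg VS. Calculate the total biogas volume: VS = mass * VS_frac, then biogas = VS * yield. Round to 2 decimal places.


Compute volatile solids:
  VS = mass * VS_fraction = 823 * 0.74 = 609.02 kg
Calculate biogas volume:
  Biogas = VS * specific_yield = 609.02 * 0.32
  Biogas = 194.89 m^3

194.89


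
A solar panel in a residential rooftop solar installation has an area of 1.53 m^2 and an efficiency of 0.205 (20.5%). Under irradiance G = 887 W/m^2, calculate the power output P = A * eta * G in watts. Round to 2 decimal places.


Use the solar power formula P = A * eta * G.
Given: A = 1.53 m^2, eta = 0.205, G = 887 W/m^2
P = 1.53 * 0.205 * 887
P = 278.21 W

278.21


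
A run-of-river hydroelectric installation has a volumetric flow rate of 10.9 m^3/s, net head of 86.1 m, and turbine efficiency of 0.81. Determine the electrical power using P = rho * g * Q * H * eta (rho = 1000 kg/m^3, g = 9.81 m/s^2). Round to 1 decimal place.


Apply the hydropower formula P = rho * g * Q * H * eta
rho * g = 1000 * 9.81 = 9810.0
P = 9810.0 * 10.9 * 86.1 * 0.81
P = 7457335.4 W

7457335.4
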